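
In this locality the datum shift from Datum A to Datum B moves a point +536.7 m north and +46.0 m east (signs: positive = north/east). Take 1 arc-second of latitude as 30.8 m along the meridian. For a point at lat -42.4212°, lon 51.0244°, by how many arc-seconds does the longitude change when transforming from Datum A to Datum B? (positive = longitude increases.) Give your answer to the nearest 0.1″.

Δλ = 2.0″

At latitude -42.4212°, cos φ = 0.738206.
1″ of longitude at this latitude = 30.80 × cos φ = 22.7367 m, so Δλ = 46.0 / 22.7367 = 2.023″.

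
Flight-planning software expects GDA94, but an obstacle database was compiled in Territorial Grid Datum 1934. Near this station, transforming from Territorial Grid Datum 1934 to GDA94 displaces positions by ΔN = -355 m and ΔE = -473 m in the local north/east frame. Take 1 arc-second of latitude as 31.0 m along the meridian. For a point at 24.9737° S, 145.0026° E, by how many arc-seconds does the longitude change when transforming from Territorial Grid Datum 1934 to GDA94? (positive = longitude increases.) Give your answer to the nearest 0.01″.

At latitude -24.9737°, cos φ = 0.906502.
1″ of longitude at this latitude = 31.00 × cos φ = 28.1016 m, so Δλ = -473.0 / 28.1016 = -16.832″.

Δλ = -16.83″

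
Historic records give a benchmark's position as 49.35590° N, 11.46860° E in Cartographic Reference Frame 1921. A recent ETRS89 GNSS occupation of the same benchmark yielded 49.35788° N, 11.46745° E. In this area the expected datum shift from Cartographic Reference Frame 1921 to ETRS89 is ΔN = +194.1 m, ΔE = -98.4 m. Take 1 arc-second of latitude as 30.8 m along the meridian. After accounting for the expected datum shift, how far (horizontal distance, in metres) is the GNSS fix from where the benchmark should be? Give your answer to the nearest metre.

Observed coordinate differences: Δφ = +0.00198°, Δλ = -0.00115°.
Converting to metres (1° lat = 110880 m, cos φ = 0.651358): observed ΔN = 219.5 m, observed ΔE = -83.1 m.
Subtracting the expected shift leaves a residual of 219.5 − (194.1) = 25.4 m north and -83.1 − (-98.4) = 15.3 m east.
Residual distance = √(25.4² + 15.3²) = 29.7 m.

30 m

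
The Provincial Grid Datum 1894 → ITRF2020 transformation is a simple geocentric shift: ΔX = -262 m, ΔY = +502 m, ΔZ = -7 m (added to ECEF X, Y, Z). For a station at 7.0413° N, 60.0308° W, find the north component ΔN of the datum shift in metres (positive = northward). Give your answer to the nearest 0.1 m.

ΔN = 62.4 m

At φ = 7.0413°, λ = -60.0308°: sin φ = 0.122585, cos φ = 0.992458, sin λ = -0.866294, cos λ = 0.499534.
ΔN = −sin φ cos λ·ΔX − sin φ sin λ·ΔY + cos φ·ΔZ = −(0.122585)(0.499534)(-262) − (0.122585)(-0.866294)(502) + (0.992458)(-7) = 62.41 m.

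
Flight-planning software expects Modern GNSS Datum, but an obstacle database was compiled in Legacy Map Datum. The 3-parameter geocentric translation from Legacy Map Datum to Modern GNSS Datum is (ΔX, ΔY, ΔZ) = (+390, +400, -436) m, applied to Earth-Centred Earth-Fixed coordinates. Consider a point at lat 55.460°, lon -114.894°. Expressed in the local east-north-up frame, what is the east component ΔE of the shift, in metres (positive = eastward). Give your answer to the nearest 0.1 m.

ΔE = 185.4 m

At φ = 55.460°, λ = -114.894°: sin φ = 0.823731, cos φ = 0.566981, sin λ = -0.907088, cos λ = -0.420941.
ΔE = −sin λ·ΔX + cos λ·ΔY = −(-0.907088)·(390) + (-0.420941)·(400) = 185.39 m.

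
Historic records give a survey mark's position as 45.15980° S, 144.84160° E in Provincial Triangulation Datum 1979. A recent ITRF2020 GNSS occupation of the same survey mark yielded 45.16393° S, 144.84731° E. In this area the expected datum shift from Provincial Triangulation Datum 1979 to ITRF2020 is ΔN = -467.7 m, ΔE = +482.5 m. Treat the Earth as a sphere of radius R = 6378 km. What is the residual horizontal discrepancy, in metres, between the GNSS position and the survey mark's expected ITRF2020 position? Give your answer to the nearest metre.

35 m

Observed coordinate differences: Δφ = -0.00413°, Δλ = +0.00571°.
Converting to metres (1° lat = 111317 m, cos φ = 0.705132): observed ΔN = -459.7 m, observed ΔE = 448.2 m.
Subtracting the expected shift leaves a residual of -459.7 − (-467.7) = 8.0 m north and 448.2 − (482.5) = -34.3 m east.
Residual distance = √(8.0² + (-34.3)²) = 35.2 m.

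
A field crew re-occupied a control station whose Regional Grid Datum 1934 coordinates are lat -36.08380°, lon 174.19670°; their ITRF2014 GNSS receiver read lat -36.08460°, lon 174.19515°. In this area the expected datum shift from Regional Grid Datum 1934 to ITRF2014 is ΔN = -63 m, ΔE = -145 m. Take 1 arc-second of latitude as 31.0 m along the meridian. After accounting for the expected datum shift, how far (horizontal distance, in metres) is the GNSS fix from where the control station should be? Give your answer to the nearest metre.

27 m

Observed coordinate differences: Δφ = -0.00080°, Δλ = -0.00155°.
Converting to metres (1° lat = 111600 m, cos φ = 0.808156): observed ΔN = -89.3 m, observed ΔE = -139.8 m.
Subtracting the expected shift leaves a residual of -89.3 − (-63) = -26.3 m north and -139.8 − (-145) = 5.2 m east.
Residual distance = √((-26.3)² + 5.2²) = 26.8 m.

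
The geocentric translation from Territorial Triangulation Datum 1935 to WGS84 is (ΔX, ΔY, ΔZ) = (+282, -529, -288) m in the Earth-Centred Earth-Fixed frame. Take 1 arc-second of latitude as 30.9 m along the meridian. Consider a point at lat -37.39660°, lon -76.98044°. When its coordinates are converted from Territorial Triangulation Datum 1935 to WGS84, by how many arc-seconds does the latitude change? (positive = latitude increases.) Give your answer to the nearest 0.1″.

Δφ = 4.0″

sin φ = -0.607329, cos φ = 0.794451, sin λ = -0.974293, cos λ = 0.225284.
North component: ΔN = −sin φ cos λ·ΔX − sin φ sin λ·ΔY + cos φ·ΔZ = −(-0.607329)(0.225284)(282) − (-0.607329)(-0.974293)(-529) + (0.794451)(-288) = 122.80 m.
1° of latitude spans 3600 × 30.90 = 111240 m, so Δφ = 122.80 / 111240 × 3600 = 3.974″.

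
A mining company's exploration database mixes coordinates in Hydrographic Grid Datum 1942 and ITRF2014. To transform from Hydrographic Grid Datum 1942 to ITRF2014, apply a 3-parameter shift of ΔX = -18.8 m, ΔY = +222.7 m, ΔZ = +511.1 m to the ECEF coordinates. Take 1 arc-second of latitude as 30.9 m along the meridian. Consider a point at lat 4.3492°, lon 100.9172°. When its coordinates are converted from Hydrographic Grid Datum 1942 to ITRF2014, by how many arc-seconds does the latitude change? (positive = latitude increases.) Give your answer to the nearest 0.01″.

Δφ = 15.95″

sin φ = 0.075835, cos φ = 0.997120, sin λ = 0.981902, cos λ = -0.189390.
North component: ΔN = −sin φ cos λ·ΔX − sin φ sin λ·ΔY + cos φ·ΔZ = −(0.075835)(-0.189390)(-18.8) − (0.075835)(0.981902)(222.7) + (0.997120)(511.1) = 492.78 m.
1° of latitude spans 3600 × 30.90 = 111240 m, so Δφ = 492.78 / 111240 × 3600 = 15.947″.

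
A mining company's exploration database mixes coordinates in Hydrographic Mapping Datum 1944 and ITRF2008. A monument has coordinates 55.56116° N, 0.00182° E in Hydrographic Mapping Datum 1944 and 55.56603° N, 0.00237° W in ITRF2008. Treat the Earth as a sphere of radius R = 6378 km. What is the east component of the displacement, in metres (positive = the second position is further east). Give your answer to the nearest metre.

Δφ = 55.56603° − 55.56116° = +0.00487°; Δλ = -0.00237° − 0.00182° = -0.00419°.
1° along a meridian = πR/180 = 111317 m.
ΔN = Δφ × 111317 = 542.1 m; ΔE = Δλ × 111317 × cos(55.56116°) = -0.00419 × 111317 × 0.565526 = -263.8 m.

ΔE = -264 m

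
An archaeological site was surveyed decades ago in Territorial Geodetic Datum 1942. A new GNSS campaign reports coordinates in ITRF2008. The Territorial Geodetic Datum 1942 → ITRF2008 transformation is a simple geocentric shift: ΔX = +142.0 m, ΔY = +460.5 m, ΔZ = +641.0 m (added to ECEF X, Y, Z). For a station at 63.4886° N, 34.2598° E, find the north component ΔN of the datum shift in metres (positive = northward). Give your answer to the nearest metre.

ΔN = -51 m

The local north axis is (−sin φ cos λ, −sin φ sin λ, cos φ), giving ΔN = -105.021 − 231.977 + 286.127 = -50.87 m.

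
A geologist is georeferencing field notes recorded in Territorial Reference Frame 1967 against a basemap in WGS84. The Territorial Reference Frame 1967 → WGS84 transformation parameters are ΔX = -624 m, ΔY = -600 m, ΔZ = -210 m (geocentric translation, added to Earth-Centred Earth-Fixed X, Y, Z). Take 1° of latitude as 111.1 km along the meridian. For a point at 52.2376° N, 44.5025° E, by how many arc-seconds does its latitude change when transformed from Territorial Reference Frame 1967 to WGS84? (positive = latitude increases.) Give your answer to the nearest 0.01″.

Δφ = 18.01″

sin φ = 0.790557, cos φ = 0.612388, sin λ = 0.700940, cos λ = 0.713220.
North component: ΔN = −sin φ cos λ·ΔX − sin φ sin λ·ΔY + cos φ·ΔZ = −(0.790557)(0.713220)(-624) − (0.790557)(0.700940)(-600) + (0.612388)(-210) = 555.72 m.
1° of latitude spans 111100 m, so Δφ = 555.72 / 111100 × 3600 = 18.007″.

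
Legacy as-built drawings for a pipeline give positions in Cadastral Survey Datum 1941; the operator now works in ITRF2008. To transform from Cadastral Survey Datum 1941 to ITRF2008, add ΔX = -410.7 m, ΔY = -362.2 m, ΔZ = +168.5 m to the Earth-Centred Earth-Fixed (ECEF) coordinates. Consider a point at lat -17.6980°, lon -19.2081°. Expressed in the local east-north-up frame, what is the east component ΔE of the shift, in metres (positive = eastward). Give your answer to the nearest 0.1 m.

At φ = -17.6980°, λ = -19.2081°: sin φ = -0.304000, cos φ = 0.952672, sin λ = -0.329000, cos λ = 0.944330.
ΔE = −sin λ·ΔX + cos λ·ΔY = −(-0.329000)·(-410.7) + (0.944330)·(-362.2) = -477.16 m.

ΔE = -477.2 m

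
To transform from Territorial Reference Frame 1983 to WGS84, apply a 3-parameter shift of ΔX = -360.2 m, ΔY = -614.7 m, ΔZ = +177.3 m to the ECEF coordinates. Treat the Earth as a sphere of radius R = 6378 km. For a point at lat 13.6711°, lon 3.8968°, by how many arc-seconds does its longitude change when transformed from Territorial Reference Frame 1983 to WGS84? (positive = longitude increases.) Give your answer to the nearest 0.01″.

sin φ = 0.236348, cos φ = 0.971668, sin λ = 0.067960, cos λ = 0.997688.
East component: ΔE = −sin λ·ΔX + cos λ·ΔY = −(0.067960)(-360.2) + (0.997688)(-614.7) = -588.80 m.
1° of latitude spans πR/180 = 111317 m; at latitude φ, 1° of longitude spans that × cos φ = 108163.3 m, so Δλ = -588.80 / 108163.3 × 3600 = -19.597″.

Δλ = -19.60″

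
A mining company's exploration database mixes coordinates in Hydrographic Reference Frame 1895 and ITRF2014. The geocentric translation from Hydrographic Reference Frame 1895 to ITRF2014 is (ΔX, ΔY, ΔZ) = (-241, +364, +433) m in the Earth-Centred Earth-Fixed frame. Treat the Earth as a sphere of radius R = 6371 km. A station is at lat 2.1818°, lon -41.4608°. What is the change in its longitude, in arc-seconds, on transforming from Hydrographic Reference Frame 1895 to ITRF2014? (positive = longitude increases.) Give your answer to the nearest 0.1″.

Δλ = 3.7″

sin φ = 0.038070, cos φ = 0.999275, sin λ = -0.662107, cos λ = 0.749409.
East component: ΔE = −sin λ·ΔX + cos λ·ΔY = −(-0.662107)(-241) + (0.749409)(364) = 113.22 m.
1° of latitude spans πR/180 = 111195 m; at latitude φ, 1° of longitude spans that × cos φ = 111114.3 m, so Δλ = 113.22 / 111114.3 × 3600 = 3.668″.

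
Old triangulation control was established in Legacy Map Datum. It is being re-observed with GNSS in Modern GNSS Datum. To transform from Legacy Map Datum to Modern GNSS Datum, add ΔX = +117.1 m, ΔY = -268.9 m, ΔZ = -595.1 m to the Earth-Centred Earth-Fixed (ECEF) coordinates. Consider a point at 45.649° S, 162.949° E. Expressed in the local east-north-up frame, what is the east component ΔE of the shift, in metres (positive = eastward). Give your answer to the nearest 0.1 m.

The local east axis at (φ, λ) is (−sin λ, cos λ, 0), so ΔE = −sin(162.949°)·117.1 + cos(162.949°)·(-268.9) = 222.74 m.

ΔE = 222.7 m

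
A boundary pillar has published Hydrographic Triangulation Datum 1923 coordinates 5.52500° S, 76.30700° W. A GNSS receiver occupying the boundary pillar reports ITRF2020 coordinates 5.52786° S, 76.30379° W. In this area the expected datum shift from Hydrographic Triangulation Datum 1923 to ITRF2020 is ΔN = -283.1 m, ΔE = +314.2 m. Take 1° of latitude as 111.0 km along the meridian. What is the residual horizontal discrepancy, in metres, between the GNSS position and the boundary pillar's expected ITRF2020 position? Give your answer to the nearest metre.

53 m

Observed coordinate differences: Δφ = -0.00286°, Δλ = +0.00321°.
Converting to metres (1° lat = 111000 m, cos φ = 0.995354): observed ΔN = -317.5 m, observed ΔE = 354.7 m.
Subtracting the expected shift leaves a residual of -317.5 − (-283.1) = -34.4 m north and 354.7 − (314.2) = 40.5 m east.
Residual distance = √((-34.4)² + 40.5²) = 53.1 m.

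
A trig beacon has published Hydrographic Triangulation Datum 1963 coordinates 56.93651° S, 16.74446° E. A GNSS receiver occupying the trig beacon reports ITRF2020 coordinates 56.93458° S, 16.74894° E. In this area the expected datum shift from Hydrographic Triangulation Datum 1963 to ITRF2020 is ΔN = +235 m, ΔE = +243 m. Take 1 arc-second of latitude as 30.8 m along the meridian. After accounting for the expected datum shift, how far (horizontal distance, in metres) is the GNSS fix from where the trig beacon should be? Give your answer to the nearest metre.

Observed coordinate differences: Δφ = +0.00193°, Δλ = +0.00448°.
Converting to metres (1° lat = 110880 m, cos φ = 0.545568): observed ΔN = 214.0 m, observed ΔE = 271.0 m.
Subtracting the expected shift leaves a residual of 214.0 − (235) = -21.0 m north and 271.0 − (243) = 28.0 m east.
Residual distance = √((-21.0)² + 28.0²) = 35.0 m.

35 m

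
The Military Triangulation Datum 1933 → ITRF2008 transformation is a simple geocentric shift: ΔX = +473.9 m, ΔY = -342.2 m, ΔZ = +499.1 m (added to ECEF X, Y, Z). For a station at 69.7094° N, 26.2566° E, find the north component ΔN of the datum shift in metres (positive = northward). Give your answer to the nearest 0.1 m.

ΔN = -83.6 m

The local north axis is (−sin φ cos λ, −sin φ sin λ, cos φ), giving ΔN = -398.631 + 141.992 + 173.079 = -83.56 m.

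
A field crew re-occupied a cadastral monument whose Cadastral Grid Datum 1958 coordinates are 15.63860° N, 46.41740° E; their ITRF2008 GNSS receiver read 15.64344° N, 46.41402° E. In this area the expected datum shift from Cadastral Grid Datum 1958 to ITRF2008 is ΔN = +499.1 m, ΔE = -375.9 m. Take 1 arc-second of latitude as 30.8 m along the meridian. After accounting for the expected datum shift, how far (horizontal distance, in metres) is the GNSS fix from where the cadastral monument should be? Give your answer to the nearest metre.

40 m

Observed coordinate differences: Δφ = +0.00484°, Δλ = -0.00338°.
Converting to metres (1° lat = 110880 m, cos φ = 0.962981): observed ΔN = 536.7 m, observed ΔE = -360.9 m.
Subtracting the expected shift leaves a residual of 536.7 − (499.1) = 37.6 m north and -360.9 − (-375.9) = 15.0 m east.
Residual distance = √(37.6² + 15.0²) = 40.4 m.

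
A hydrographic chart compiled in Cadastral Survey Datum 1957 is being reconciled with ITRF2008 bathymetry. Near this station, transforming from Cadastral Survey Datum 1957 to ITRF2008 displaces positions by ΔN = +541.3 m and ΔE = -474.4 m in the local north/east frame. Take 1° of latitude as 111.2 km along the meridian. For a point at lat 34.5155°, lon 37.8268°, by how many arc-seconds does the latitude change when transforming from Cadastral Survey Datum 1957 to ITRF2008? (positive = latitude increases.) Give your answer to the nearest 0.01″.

1° of latitude = 111.2 km, so Δφ = 541.3 / 111200 = 0.0048678° = 17.524″.

Δφ = 17.52″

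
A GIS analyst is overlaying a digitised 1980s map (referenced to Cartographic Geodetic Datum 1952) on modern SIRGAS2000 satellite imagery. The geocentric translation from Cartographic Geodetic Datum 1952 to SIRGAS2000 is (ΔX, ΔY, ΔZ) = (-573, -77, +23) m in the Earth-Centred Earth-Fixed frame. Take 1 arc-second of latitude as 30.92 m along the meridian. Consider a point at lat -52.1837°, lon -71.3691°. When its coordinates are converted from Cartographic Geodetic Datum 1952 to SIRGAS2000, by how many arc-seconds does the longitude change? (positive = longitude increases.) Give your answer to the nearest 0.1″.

Δλ = -29.9″

sin φ = -0.789981, cos φ = 0.613132, sin λ = -0.947596, cos λ = 0.319470.
East component: ΔE = −sin λ·ΔX + cos λ·ΔY = −(-0.947596)(-573) + (0.319470)(-77) = -567.57 m.
1° of latitude spans 3600 × 30.92 = 111312 m; at latitude φ, 1° of longitude spans that × cos φ = 68248.9 m, so Δλ = -567.57 / 68248.9 × 3600 = -29.938″.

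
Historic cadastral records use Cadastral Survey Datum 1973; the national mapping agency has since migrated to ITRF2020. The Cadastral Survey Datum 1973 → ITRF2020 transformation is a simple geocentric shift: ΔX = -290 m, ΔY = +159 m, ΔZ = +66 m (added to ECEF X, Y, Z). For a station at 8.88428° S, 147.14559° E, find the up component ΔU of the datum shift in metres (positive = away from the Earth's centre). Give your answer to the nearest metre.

The local up (radial) axis is (cos φ cos λ, cos φ sin λ, sin φ), giving ΔU = 240.692 + 85.224 − 10.193 = 315.72 m.

ΔU = 316 m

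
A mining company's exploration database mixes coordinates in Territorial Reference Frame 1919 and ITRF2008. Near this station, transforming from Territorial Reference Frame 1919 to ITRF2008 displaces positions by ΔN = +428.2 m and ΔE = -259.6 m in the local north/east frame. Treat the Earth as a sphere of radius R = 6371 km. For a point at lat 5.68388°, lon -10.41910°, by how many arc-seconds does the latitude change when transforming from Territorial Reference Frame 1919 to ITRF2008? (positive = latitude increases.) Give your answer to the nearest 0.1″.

Δφ = 13.9″

On a sphere of radius R, 1 rad of latitude = R, so Δφ = ΔN / R = 428.2 / 6371000 = 6.7211e-05 rad = 13.863″.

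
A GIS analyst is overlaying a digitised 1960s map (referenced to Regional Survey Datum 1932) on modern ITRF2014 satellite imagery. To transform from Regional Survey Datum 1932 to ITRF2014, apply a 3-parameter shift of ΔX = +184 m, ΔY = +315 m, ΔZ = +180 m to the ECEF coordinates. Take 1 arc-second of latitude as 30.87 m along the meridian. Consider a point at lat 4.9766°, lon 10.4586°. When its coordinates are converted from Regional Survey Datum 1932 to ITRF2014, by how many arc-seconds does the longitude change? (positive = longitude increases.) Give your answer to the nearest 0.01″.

sin φ = 0.086749, cos φ = 0.996230, sin λ = 0.181525, cos λ = 0.983386.
East component: ΔE = −sin λ·ΔX + cos λ·ΔY = −(0.181525)(184) + (0.983386)(315) = 276.37 m.
1° of latitude spans 3600 × 30.87 = 111132 m; at latitude φ, 1° of longitude spans that × cos φ = 110713.1 m, so Δλ = 276.37 / 110713.1 × 3600 = 8.986″.

Δλ = 8.99″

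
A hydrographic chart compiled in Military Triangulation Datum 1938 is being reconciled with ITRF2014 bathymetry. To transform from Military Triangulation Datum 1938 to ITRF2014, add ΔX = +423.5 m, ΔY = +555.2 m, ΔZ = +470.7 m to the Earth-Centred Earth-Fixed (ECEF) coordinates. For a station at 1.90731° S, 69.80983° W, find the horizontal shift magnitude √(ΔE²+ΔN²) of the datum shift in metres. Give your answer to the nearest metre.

At φ = -1.90731°, λ = -69.80983°: sin φ = -0.033283, cos φ = 0.999446, sin λ = -0.938552, cos λ = 0.345137.
ΔE = −sin λ·ΔX + cos λ·ΔY = −(-0.938552)·(423.5) + (0.345137)·(555.2) = 589.10 m.
ΔN = −sin φ cos λ·ΔX − sin φ sin λ·ΔY + cos φ·ΔZ = −(-0.033283)(0.345137)(423.5) − (-0.033283)(-0.938552)(555.2) + (0.999446)(470.7) = 457.96 m.
Horizontal magnitude = √(ΔE² + ΔN²) = √(589.10² + 457.96²) = 746.17 m.

746 m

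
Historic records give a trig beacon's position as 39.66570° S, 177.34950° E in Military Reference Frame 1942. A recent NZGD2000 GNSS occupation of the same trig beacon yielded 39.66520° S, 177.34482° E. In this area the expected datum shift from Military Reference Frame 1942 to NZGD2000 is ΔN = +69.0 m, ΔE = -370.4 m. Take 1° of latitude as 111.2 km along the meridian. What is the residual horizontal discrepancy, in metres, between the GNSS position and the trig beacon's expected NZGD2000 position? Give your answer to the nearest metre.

Observed coordinate differences: Δφ = +0.00050°, Δλ = -0.00468°.
Converting to metres (1° lat = 111200 m, cos φ = 0.769782): observed ΔN = 55.6 m, observed ΔE = -400.6 m.
Subtracting the expected shift leaves a residual of 55.6 − (69.0) = -13.4 m north and -400.6 − (-370.4) = -30.2 m east.
Residual distance = √((-13.4)² + (-30.2)²) = 33.0 m.

33 m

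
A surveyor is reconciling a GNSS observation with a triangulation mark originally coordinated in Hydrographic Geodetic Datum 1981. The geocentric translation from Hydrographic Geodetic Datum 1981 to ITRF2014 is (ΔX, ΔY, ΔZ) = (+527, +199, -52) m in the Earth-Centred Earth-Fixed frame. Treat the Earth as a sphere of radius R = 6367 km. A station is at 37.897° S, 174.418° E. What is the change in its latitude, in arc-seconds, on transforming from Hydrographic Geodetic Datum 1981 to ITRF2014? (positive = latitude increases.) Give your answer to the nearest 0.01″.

sin φ = -0.614244, cos φ = 0.789116, sin λ = 0.097270, cos λ = -0.995258.
North component: ΔN = −sin φ cos λ·ΔX − sin φ sin λ·ΔY + cos φ·ΔZ = −(-0.614244)(-0.995258)(527) − (-0.614244)(0.097270)(199) + (0.789116)(-52) = -351.32 m.
1° of latitude spans πR/180 = 111125 m, so Δφ = -351.32 / 111125 × 3600 = -11.381″.

Δφ = -11.38″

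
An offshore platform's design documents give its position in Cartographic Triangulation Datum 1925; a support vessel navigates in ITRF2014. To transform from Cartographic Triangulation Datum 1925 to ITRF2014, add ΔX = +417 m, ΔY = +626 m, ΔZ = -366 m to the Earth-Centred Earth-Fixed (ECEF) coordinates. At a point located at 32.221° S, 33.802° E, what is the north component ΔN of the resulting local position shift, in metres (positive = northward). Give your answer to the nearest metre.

ΔN = 61 m

The local north axis is (−sin φ cos λ, −sin φ sin λ, cos φ), giving ΔN = 184.756 + 185.687 − 309.635 = 60.81 m.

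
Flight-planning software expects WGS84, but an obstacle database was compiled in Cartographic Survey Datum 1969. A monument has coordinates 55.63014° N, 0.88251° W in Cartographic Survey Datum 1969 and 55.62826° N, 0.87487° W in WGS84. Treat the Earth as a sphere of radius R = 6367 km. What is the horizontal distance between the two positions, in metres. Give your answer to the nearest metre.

523 m

Δφ = 55.62826° − 55.63014° = -0.00188°; Δλ = -0.87487° − -0.88251° = +0.00764°.
1° along a meridian = πR/180 = 111125 m.
ΔN = Δφ × 111125 = -208.9 m; ΔE = Δλ × 111125 × cos(55.63014°) = +0.00764 × 111125 × 0.564533 = 479.3 m.
Distance = √(ΔE² + ΔN²) = √(479.3² + (-208.9)²) = 522.8 m.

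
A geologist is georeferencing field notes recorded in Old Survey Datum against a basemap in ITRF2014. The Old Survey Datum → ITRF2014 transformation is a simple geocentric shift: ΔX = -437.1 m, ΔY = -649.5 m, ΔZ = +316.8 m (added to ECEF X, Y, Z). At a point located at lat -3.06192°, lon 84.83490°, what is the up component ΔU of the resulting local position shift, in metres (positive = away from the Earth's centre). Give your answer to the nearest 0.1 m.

ΔU = -702.2 m

The local up (radial) axis is (cos φ cos λ, cos φ sin λ, sin φ), giving ΔU = -39.294 − 645.939 − 16.922 = -702.16 m.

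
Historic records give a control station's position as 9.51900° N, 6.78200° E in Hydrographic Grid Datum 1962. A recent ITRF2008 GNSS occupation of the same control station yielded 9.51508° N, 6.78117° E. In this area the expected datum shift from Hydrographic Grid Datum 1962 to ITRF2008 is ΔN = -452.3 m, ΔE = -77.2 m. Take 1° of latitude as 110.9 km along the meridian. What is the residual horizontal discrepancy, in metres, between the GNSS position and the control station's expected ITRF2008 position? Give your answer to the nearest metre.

22 m

Observed coordinate differences: Δφ = -0.00392°, Δλ = -0.00083°.
Converting to metres (1° lat = 110900 m, cos φ = 0.986231): observed ΔN = -434.7 m, observed ΔE = -90.8 m.
Subtracting the expected shift leaves a residual of -434.7 − (-452.3) = 17.6 m north and -90.8 − (-77.2) = -13.6 m east.
Residual distance = √(17.6² + (-13.6)²) = 22.2 m.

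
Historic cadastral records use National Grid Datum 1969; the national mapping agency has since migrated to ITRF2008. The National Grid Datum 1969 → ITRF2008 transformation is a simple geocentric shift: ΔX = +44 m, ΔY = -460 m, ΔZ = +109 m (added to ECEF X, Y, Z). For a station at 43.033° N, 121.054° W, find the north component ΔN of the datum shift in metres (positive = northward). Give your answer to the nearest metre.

ΔN = -174 m

At φ = 43.033°, λ = -121.054°: sin φ = 0.682419, cos φ = 0.730961, sin λ = -0.856682, cos λ = -0.515846.
ΔN = −sin φ cos λ·ΔX − sin φ sin λ·ΔY + cos φ·ΔZ = −(0.682419)(-0.515846)(44) − (0.682419)(-0.856682)(-460) + (0.730961)(109) = -173.76 m.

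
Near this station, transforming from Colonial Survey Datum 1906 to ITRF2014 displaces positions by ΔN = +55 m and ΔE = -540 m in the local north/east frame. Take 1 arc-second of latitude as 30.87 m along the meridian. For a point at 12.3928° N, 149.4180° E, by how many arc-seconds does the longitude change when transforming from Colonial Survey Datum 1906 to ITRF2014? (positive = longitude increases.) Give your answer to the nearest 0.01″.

Δλ = -17.91″

At latitude 12.3928°, cos φ = 0.976699.
1″ of longitude at this latitude = 30.87 × cos φ = 30.1507 m, so Δλ = -540.0 / 30.1507 = -17.910″.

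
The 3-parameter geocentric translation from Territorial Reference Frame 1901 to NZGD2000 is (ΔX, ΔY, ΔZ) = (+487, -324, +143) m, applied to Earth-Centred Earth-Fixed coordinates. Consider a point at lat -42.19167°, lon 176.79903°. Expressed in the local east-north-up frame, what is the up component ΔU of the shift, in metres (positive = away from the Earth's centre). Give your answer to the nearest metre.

The local up (radial) axis is (cos φ cos λ, cos φ sin λ, sin φ), giving ΔU = -360.256 − 13.404 − 96.041 = -469.70 m.

ΔU = -470 m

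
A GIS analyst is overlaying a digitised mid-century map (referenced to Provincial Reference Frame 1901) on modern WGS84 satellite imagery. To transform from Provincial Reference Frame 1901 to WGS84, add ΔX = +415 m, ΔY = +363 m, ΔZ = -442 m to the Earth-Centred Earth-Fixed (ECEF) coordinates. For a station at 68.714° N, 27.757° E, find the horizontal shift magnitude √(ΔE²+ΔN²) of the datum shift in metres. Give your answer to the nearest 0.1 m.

672.5 m

The local east axis at (φ, λ) is (−sin λ, cos λ, 0), so ΔE = −sin(27.757°)·415 + cos(27.757°)·363 = 127.95 m.
The local north axis is (−sin φ cos λ, −sin φ sin λ, cos φ), giving ΔN = -342.193 − 157.524 − 160.456 = -660.17 m.
Horizontal magnitude = √(ΔE² + ΔN²) = √(127.95² + (-660.17)²) = 672.46 m.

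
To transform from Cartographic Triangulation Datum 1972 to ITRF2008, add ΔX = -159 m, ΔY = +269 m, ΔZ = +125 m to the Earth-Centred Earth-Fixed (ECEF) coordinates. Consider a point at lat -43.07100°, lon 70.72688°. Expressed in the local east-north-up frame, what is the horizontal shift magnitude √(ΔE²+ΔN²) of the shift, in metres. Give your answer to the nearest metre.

331 m

At φ = -43.07100°, λ = 70.72688°: sin φ = -0.682904, cos φ = 0.730508, sin λ = 0.943956, cos λ = 0.330072.
ΔE = −sin λ·ΔX + cos λ·ΔY = −(0.943956)·(-159) + (0.330072)·(269) = 238.88 m.
ΔN = −sin φ cos λ·ΔX − sin φ sin λ·ΔY + cos φ·ΔZ = −(-0.682904)(0.330072)(-159) − (-0.682904)(0.943956)(269) + (0.730508)(125) = 228.88 m.
Horizontal magnitude = √(ΔE² + ΔN²) = √(238.88² + 228.88²) = 330.83 m.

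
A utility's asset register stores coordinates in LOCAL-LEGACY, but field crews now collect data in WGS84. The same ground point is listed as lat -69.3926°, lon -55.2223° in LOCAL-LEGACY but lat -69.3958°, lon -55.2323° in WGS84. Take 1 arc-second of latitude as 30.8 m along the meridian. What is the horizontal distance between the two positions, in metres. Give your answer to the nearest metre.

527 m

Δφ = -69.3958° − -69.3926° = -0.0032°; Δλ = -55.2323° − -55.2223° = -0.0100°.
1° of latitude = 3600 × 30.80 = 110880 m.
ΔN = Δφ × 110880 = -354.8 m; ΔE = Δλ × 110880 × cos(-69.3926°) = -0.0100 × 110880 × 0.351963 = -390.3 m.
Distance = √(ΔE² + ΔN²) = √((-390.3)² + (-354.8)²) = 527.4 m.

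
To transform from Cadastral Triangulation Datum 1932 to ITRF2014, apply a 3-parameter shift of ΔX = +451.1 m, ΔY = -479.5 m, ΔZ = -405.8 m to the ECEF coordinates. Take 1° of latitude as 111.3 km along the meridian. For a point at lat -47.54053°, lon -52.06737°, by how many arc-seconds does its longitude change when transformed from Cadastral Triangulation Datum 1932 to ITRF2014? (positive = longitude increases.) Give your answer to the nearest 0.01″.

Δλ = 2.92″

sin φ = -0.737755, cos φ = 0.675069, sin λ = -0.788734, cos λ = 0.614734.
East component: ΔE = −sin λ·ΔX + cos λ·ΔY = −(-0.788734)(451.1) + (0.614734)(-479.5) = 61.03 m.
1° of latitude spans 111300 m; at latitude φ, 1° of longitude spans that × cos φ = 75135.1 m, so Δλ = 61.03 / 75135.1 × 3600 = 2.924″.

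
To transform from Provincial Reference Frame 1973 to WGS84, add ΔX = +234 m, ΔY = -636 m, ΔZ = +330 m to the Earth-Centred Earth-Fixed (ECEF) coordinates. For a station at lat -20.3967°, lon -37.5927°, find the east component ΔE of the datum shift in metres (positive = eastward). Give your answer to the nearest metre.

ΔE = -361 m

At φ = -20.3967°, λ = -37.5927°: sin φ = -0.348518, cos φ = 0.937302, sin λ = -0.610044, cos λ = 0.792367.
ΔE = −sin λ·ΔX + cos λ·ΔY = −(-0.610044)·(234) + (0.792367)·(-636) = -361.20 m.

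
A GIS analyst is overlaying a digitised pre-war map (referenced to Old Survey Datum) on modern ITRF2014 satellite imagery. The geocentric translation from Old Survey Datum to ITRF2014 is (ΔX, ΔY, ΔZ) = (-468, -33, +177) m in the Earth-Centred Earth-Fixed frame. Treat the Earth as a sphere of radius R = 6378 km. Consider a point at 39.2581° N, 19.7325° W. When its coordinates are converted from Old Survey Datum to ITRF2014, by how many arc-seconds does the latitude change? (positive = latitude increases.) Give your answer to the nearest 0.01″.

Δφ = 13.22″

sin φ = 0.632815, cos φ = 0.774303, sin λ = -0.337629, cos λ = 0.941279.
North component: ΔN = −sin φ cos λ·ΔX − sin φ sin λ·ΔY + cos φ·ΔZ = −(0.632815)(0.941279)(-468) − (0.632815)(-0.337629)(-33) + (0.774303)(177) = 408.77 m.
1° of latitude spans πR/180 = 111317 m, so Δφ = 408.77 / 111317 × 3600 = 13.220″.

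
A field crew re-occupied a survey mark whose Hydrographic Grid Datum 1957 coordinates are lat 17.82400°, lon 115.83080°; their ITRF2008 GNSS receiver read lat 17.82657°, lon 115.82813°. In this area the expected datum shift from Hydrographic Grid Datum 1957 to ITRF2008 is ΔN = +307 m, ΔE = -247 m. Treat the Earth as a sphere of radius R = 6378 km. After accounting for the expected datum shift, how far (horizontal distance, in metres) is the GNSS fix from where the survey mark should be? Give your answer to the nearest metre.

Observed coordinate differences: Δφ = +0.00257°, Δλ = -0.00267°.
Converting to metres (1° lat = 111317 m, cos φ = 0.952001): observed ΔN = 286.1 m, observed ΔE = -283.0 m.
Subtracting the expected shift leaves a residual of 286.1 − (307) = -20.9 m north and -283.0 − (-247) = -36.0 m east.
Residual distance = √((-20.9)² + (-36.0)²) = 41.6 m.

42 m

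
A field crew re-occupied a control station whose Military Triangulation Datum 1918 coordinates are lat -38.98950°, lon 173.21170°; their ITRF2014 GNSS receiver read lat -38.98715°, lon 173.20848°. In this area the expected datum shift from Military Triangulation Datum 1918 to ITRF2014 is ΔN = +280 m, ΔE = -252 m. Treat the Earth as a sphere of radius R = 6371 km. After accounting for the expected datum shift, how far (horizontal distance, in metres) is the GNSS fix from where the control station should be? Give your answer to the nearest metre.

Observed coordinate differences: Δφ = +0.00235°, Δλ = -0.00322°.
Converting to metres (1° lat = 111195 m, cos φ = 0.777261): observed ΔN = 261.3 m, observed ΔE = -278.3 m.
Subtracting the expected shift leaves a residual of 261.3 − (280) = -18.7 m north and -278.3 − (-252) = -26.3 m east.
Residual distance = √((-18.7)² + (-26.3)²) = 32.3 m.

32 m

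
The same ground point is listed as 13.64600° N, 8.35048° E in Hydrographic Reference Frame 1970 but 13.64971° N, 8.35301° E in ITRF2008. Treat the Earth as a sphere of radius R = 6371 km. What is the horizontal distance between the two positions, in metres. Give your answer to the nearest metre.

495 m

Δφ = 13.64971° − 13.64600° = +0.00371°; Δλ = 8.35301° − 8.35048° = +0.00253°.
1° along a meridian = πR/180 = 111195 m.
ΔN = Δφ × 111195 = 412.5 m; ΔE = Δλ × 111195 × cos(13.64600°) = +0.00253 × 111195 × 0.971772 = 273.4 m.
Distance = √(ΔE² + ΔN²) = √(273.4² + 412.5²) = 494.9 m.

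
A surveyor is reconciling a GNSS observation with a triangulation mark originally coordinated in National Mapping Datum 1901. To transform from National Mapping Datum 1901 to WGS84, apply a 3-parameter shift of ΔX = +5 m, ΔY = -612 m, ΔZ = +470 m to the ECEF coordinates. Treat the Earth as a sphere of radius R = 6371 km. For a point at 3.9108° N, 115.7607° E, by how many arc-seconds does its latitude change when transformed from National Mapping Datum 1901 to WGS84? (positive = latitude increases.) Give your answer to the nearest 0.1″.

sin φ = 0.068203, cos φ = 0.997671, sin λ = 0.900617, cos λ = -0.434613.
North component: ΔN = −sin φ cos λ·ΔX − sin φ sin λ·ΔY + cos φ·ΔZ = −(0.068203)(-0.434613)(5) − (0.068203)(0.900617)(-612) + (0.997671)(470) = 506.65 m.
1° of latitude spans πR/180 = 111195 m, so Δφ = 506.65 / 111195 × 3600 = 16.403″.

Δφ = 16.4″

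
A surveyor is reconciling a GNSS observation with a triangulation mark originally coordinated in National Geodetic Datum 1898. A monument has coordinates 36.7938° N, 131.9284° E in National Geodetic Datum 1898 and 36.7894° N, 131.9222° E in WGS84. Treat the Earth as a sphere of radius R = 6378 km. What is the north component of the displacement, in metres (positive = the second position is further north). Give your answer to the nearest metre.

Δφ = 36.7894° − 36.7938° = -0.0044°; Δλ = 131.9222° − 131.9284° = -0.0062°.
1° along a meridian = πR/180 = 111317 m.
ΔN = Δφ × 111317 = -489.8 m; ΔE = Δλ × 111317 × cos(36.7938°) = -0.0062 × 111317 × 0.800796 = -552.7 m.

ΔN = -490 m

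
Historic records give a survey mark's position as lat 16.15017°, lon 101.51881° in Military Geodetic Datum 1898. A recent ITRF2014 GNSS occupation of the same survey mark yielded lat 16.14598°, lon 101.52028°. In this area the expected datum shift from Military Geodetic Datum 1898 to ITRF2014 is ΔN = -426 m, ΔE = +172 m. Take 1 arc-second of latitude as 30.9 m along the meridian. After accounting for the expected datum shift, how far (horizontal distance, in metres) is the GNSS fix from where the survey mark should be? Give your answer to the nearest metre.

Observed coordinate differences: Δφ = -0.00419°, Δλ = +0.00147°.
Converting to metres (1° lat = 111240 m, cos φ = 0.960536): observed ΔN = -466.1 m, observed ΔE = 157.1 m.
Subtracting the expected shift leaves a residual of -466.1 − (-426) = -40.1 m north and 157.1 − (172) = -14.9 m east.
Residual distance = √((-40.1)² + (-14.9)²) = 42.8 m.

43 m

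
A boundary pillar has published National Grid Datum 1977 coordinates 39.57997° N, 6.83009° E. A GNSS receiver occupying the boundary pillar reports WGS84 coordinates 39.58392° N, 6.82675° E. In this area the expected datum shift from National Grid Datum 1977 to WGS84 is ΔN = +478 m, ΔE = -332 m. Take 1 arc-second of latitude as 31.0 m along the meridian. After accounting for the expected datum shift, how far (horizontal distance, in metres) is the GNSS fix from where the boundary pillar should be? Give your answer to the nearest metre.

58 m

Observed coordinate differences: Δφ = +0.00395°, Δλ = -0.00334°.
Converting to metres (1° lat = 111600 m, cos φ = 0.770736): observed ΔN = 440.8 m, observed ΔE = -287.3 m.
Subtracting the expected shift leaves a residual of 440.8 − (478) = -37.2 m north and -287.3 − (-332) = 44.7 m east.
Residual distance = √((-37.2)² + 44.7²) = 58.2 m.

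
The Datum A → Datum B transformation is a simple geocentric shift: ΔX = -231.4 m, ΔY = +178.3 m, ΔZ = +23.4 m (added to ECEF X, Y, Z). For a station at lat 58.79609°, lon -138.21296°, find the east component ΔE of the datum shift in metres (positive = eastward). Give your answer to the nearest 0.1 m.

ΔE = -287.1 m

The local east axis at (φ, λ) is (−sin λ, cos λ, 0), so ΔE = −sin(-138.21296°)·(-231.4) + cos(-138.21296°)·178.3 = -287.14 m.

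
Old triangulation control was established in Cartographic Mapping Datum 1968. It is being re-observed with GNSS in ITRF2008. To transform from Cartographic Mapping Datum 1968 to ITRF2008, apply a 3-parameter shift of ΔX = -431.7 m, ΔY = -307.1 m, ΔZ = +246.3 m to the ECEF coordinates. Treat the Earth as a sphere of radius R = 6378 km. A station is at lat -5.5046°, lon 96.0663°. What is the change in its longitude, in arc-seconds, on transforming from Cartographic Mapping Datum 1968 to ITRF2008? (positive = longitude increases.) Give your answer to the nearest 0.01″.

Δλ = 15.00″

sin φ = -0.095926, cos φ = 0.995389, sin λ = 0.994400, cos λ = -0.105679.
East component: ΔE = −sin λ·ΔX + cos λ·ΔY = −(0.994400)(-431.7) + (-0.105679)(-307.1) = 461.74 m.
1° of latitude spans πR/180 = 111317 m; at latitude φ, 1° of longitude spans that × cos φ = 110803.8 m, so Δλ = 461.74 / 110803.8 × 3600 = 15.002″.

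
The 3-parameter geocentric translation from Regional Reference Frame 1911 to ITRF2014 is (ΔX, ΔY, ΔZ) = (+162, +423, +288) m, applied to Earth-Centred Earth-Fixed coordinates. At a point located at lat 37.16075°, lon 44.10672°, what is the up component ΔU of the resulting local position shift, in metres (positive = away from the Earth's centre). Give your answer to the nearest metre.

ΔU = 501 m

The local up (radial) axis is (cos φ cos λ, cos φ sin λ, sin φ), giving ΔU = 92.703 + 234.626 + 173.967 = 501.30 m.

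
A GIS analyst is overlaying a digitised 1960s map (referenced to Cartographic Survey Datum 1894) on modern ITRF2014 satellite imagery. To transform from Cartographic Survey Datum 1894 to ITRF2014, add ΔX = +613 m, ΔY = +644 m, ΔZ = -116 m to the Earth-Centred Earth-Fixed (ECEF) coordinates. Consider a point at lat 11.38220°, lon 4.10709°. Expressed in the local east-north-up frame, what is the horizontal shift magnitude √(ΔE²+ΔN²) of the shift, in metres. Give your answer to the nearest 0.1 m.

The local east axis at (φ, λ) is (−sin λ, cos λ, 0), so ΔE = −sin(4.10709°)·613 + cos(4.10709°)·644 = 598.44 m.
The local north axis is (−sin φ cos λ, −sin φ sin λ, cos φ), giving ΔN = -120.667 − 9.103 − 113.719 = -243.49 m.
Horizontal magnitude = √(ΔE² + ΔN²) = √(598.44² + (-243.49)²) = 646.08 m.

646.1 m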